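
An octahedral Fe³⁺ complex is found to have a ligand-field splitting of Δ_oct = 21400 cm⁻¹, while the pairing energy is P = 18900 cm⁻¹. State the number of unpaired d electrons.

Fe sits in group 8; removing 3 electrons leaves Fe³⁺ with 8 − 3 = 5 d electrons.
Δ_oct > P, so pairing is preferred: the ground state is low-spin.
Filling d⁵ accordingly: t₂g⁵ eg⁰.
Unpaired electrons: 1.

1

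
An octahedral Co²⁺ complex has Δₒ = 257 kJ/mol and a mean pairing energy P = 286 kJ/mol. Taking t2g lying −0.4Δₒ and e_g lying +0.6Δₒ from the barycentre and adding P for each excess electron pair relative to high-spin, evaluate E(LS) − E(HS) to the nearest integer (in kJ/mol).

29

Co sits in group 9; removing 2 electrons leaves Co²⁺ with 9 − 2 = 7 d electrons.
In the high-spin limit (t2g^5 e_g^2) the orbital term is -0.8Δₒ = -206 kJ/mol, with no excess pairing.
Low-spin: t2g^6 e_g^1, orbital CFSE = -1.8Δₒ = -463 kJ/mol; plus 1 excess pair × P = +286 kJ/mol; total -177 kJ/mol.
E(LS) − E(HS) = -177 − (-206) = 29 kJ/mol.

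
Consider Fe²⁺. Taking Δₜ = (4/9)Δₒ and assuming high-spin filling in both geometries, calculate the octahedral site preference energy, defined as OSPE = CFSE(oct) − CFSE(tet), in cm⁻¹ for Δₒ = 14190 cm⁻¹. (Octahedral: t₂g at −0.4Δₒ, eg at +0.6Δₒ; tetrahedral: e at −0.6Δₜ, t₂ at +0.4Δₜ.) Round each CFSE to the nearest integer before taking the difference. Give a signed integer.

Group 8 minus oxidation state +2 gives a d⁶ configuration for Fe²⁺.
In an octahedral site d⁶ (HS) is t₂g⁴ eg², giving CFSE(oct) = -0.4Δₒ = -5676 cm⁻¹.
Tetrahedral e³ t₂³ gives -0.6Δₜ = -0.6 × (4/9) × 14190 = -3784 cm⁻¹.
Subtracting, OSPE = -5676 − (-3784) = -1892 cm⁻¹.

-1892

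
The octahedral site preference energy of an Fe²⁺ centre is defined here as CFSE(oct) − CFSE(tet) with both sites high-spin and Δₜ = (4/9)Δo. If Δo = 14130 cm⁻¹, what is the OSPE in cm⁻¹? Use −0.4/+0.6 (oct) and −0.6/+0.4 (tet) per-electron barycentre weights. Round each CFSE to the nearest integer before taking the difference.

Fe²⁺: group 8, so d-count = 8 − 2 = 6.
Octahedral (high-spin): t2g^4 e_g^2, CFSE = 4(−0.4) + 2(+0.6) = -0.4Δo = -0.4 × 14130 = -5652 cm⁻¹.
Tetrahedral e^3 t2^3 gives -0.6Δₜ = -0.6 × (4/9) × 14130 = -3768 cm⁻¹.
Subtracting, OSPE = -5652 − (-3768) = -1884 cm⁻¹.

-1884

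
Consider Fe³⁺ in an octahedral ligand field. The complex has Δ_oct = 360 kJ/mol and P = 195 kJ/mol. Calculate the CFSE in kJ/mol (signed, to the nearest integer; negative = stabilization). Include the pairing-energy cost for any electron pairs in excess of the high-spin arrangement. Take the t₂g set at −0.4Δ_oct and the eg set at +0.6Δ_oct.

-330

Group 8 minus oxidation state +3 gives a d⁵ configuration for Fe³⁺.
Here Δ_oct > P (360 > 195), so the low-spin state is favoured.
Configuration: t₂g⁵ eg⁰.
Orbital CFSE = -2.0Δ_oct = -2.0 × 360 = -720 kJ/mol.
Excess pairs vs high-spin: 2 − 0 = 2; pairing cost = +390 kJ/mol.
Net CFSE = -720 + 390 = -330 kJ/mol.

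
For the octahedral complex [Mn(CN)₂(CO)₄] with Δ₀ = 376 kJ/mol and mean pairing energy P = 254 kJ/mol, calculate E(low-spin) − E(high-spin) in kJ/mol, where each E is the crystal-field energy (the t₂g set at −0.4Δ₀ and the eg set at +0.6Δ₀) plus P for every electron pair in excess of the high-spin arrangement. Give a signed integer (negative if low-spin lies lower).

-244

Ligand charges: 2×(-1) from CN⁻ and 4×(+0) from CO sum to -2; with overall charge +0, Mn is +2.
Mn sits in group 7; removing 2 electrons leaves Mn²⁺ with 7 − 2 = 5 d electrons.
In the high-spin limit (t₂g³ eg²) the orbital term is 0.0Δ₀ = 0 kJ/mol, with no excess pairing.
For low-spin the configuration is t₂g⁵ eg⁰: orbital energy -2.0 × 376 = -752 kJ/mol, and 2 additional pairs relative to high-spin add 508 kJ/mol, giving -244 kJ/mol.
Thus E(LS) − E(HS) = -244 kJ/mol.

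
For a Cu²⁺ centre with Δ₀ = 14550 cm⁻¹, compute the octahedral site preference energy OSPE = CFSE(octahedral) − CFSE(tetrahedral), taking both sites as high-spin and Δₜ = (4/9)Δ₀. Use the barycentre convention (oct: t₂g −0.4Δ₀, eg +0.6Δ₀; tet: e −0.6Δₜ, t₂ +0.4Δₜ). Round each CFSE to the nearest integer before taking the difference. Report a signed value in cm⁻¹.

-6143

Group 11 minus oxidation state +2 gives a d⁹ configuration for Cu²⁺.
In an octahedral site d⁹ (HS) is t₂g⁶ eg³, giving CFSE(oct) = -0.6Δ₀ = -8730 cm⁻¹.
Tetrahedral: e⁴ t₂⁵, CFSE = 4(−0.6) + 5(+0.4) = -0.4Δₜ = -0.4 × (4/9) × 14550 = -2587 cm⁻¹.
OSPE = -8730 − (-2587) = -6143 cm⁻¹.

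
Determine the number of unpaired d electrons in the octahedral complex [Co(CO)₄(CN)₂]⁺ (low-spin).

Ligand charges: 4×(+0) from CO and 2×(-1) from CN⁻ sum to -2; with overall charge +1, Co is +3.
Group 9 minus oxidation state +3 gives a d⁶ configuration for Co³⁺.
Configuration: t2g^6 e_g^0, giving 0 unpaired electrons.

0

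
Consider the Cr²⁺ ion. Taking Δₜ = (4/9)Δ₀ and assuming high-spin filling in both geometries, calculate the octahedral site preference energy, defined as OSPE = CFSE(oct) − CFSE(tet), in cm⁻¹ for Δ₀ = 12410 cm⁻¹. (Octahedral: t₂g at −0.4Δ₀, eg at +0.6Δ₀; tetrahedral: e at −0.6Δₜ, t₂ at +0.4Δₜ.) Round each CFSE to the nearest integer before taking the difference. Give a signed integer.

Cr sits in group 6; removing 2 electrons leaves Cr²⁺ with 6 − 2 = 4 d electrons.
In an octahedral site d⁴ (HS) is t₂g³ eg¹, giving CFSE(oct) = -0.6Δ₀ = -7446 cm⁻¹.
Tetrahedral e² t₂² gives -0.4Δₜ = -0.4 × (4/9) × 12410 = -2206 cm⁻¹.
OSPE = -7446 − (-2206) = -5240 cm⁻¹.

-5240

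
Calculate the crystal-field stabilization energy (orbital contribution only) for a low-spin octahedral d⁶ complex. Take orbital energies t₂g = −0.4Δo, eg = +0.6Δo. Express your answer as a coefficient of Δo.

-2.4 Δo

Configuration: t₂g⁶ eg⁰.
CFSE = 6(-0.4Δo) + 0(0.6Δo) = -2.4Δo + 0.0Δo = -2.4Δo.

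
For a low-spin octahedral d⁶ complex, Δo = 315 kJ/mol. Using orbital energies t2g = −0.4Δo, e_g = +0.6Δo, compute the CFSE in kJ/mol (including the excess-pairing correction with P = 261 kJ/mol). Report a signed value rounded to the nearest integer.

-234

Configuration: t2g^6 e_g^0.
The orbital stabilization is -2.4Δo = -2.4 × 315 = -756 kJ/mol.
High-spin d⁶ would be t2g^4 e_g^2 with 1 pair; low-spin has 3, so 2 excess pairs cost +2P = +522 kJ/mol.
Overall CFSE = -756 + 522 = -234 kJ/mol.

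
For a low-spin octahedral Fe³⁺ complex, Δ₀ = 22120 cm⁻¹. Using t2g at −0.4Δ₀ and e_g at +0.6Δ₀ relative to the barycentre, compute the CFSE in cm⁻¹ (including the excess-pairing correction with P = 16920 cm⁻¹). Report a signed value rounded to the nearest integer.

Fe³⁺: group 8, so d-count = 8 − 3 = 5.
The d⁵ electrons fill as t2g^5 e_g^0.
CFSE(orbital) = 5×(-0.4Δ₀) + 0×(0.6Δ₀) = -2.0Δ₀; with Δ₀ = 22120 cm⁻¹ that is -44240 cm⁻¹.
High-spin d⁵ would be t2g^3 e_g^2 with 0 pairs; low-spin has 2, so 2 excess pairs cost +2P = +33840 cm⁻¹.
Net CFSE = -44240 + 33840 = -10400 cm⁻¹.

-10400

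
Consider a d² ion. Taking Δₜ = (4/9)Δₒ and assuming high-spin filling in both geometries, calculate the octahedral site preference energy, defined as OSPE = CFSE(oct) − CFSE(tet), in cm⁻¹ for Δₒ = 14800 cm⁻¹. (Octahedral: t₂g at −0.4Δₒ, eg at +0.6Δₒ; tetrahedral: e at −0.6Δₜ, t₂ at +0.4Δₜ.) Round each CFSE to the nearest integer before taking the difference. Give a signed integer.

Octahedral high-spin t₂g² eg⁰: CFSE = -0.8 × 14800 = -11840 cm⁻¹.
In a tetrahedral site the filling is e² t₂⁰: CFSE(tet) = -1.2Δₜ = -1.2 × (4/9)(14800) = -7893 cm⁻¹.
Subtracting, OSPE = -11840 − (-7893) = -3947 cm⁻¹.

-3947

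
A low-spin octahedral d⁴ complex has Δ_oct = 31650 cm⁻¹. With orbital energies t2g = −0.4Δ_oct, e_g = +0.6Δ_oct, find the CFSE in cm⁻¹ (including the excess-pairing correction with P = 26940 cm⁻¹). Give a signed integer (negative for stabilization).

-23700

Configuration: t2g^4 e_g^0.
The orbital stabilization is -1.6Δ_oct = -1.6 × 31650 = -50640 cm⁻¹.
Pairing penalty: 1 pair vs 0 in the high-spin reference → 1 extra × P = 26940 cm⁻¹.
Combining: -50640 + 26940 = -23700 cm⁻¹.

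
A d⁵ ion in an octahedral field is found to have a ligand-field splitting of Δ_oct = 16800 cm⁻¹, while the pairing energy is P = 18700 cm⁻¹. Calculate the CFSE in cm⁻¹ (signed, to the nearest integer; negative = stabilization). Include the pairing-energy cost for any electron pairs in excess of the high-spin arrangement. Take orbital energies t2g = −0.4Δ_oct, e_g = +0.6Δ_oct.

Since Δ_oct = 16800 cm⁻¹ < P = 18700 cm⁻¹, the complex adopts the high-spin configuration.
Filling d⁵ accordingly: t2g^3 e_g^2.
Orbital CFSE = 0.0Δ_oct = 0.0 × 16800 = 0 cm⁻¹.
High-spin has no excess pairs, so no pairing correction applies.

0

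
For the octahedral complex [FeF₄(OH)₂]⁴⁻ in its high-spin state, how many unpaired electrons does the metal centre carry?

4

Ligand charges: 4×(-1) from F⁻ and 2×(-1) from OH⁻ sum to -6; with overall charge -4, Fe is +2.
Group 8 minus oxidation state +2 gives a d⁶ configuration for Fe²⁺.
Configuration: t₂g⁴ eg², giving 4 unpaired electrons.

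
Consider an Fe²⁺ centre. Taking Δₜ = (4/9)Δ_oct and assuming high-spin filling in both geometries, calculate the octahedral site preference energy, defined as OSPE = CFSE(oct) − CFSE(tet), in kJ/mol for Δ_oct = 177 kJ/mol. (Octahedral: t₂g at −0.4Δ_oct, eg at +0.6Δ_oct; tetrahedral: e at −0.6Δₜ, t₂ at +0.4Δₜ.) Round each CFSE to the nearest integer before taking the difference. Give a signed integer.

-24

Fe²⁺: group 8, so d-count = 8 − 2 = 6.
Octahedral (high-spin): t2g^4 e_g^2, CFSE = 4(−0.4) + 2(+0.6) = -0.4Δ_oct = -0.4 × 177 = -71 kJ/mol.
In a tetrahedral site the filling is e^3 t2^3: CFSE(tet) = -0.6Δₜ = -0.6 × (4/9)(177) = -47 kJ/mol.
Subtracting, OSPE = -71 − (-47) = -24 kJ/mol.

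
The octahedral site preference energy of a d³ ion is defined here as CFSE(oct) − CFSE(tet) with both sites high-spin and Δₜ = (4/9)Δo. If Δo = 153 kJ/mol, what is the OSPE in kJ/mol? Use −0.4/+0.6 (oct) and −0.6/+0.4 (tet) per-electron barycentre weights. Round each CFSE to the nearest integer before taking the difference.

In an octahedral site d³ (HS) is t₂g³ eg⁰, giving CFSE(oct) = -1.2Δo = -184 kJ/mol.
In a tetrahedral site the filling is e² t₂¹: CFSE(tet) = -0.8Δₜ = -0.8 × (4/9)(153) = -54 kJ/mol.
OSPE = -184 − (-54) = -130 kJ/mol.

-130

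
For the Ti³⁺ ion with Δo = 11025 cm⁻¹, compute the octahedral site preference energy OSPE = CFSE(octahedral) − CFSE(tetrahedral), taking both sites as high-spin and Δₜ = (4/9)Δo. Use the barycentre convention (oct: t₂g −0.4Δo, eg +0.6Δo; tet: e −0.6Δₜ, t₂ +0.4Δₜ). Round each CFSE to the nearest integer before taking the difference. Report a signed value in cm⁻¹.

-1470

Ti³⁺: group 4, so d-count = 4 − 3 = 1.
Octahedral (high-spin): t2g^1 e_g^0, CFSE = 1(−0.4) + 0(+0.6) = -0.4Δo = -0.4 × 11025 = -4410 cm⁻¹.
Tetrahedral e^1 t2^0 gives -0.6Δₜ = -0.6 × (4/9) × 11025 = -2940 cm⁻¹.
OSPE = CFSE(oct) − CFSE(tet) = -4410 − (-2940) = -1470 cm⁻¹.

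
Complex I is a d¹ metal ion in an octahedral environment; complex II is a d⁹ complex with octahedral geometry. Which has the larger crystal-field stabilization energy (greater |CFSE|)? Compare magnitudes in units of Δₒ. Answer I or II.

II

I: t₂g¹ eg⁰, CFSE = -0.4Δₒ.
II: t₂g⁶ eg³, CFSE = -0.6Δₒ.
So II has the larger |CFSE|.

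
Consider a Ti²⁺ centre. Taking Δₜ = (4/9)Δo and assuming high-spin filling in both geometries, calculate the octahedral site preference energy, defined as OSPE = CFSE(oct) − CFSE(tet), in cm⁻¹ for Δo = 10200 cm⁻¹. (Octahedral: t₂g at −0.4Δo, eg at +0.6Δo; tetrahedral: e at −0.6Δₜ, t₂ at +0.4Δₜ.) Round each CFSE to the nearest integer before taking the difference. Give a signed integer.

Ti²⁺: group 4, so d-count = 4 − 2 = 2.
Octahedral high-spin t₂g² eg⁰: CFSE = -0.8 × 10200 = -8160 cm⁻¹.
In a tetrahedral site the filling is e² t₂⁰: CFSE(tet) = -1.2Δₜ = -1.2 × (4/9)(10200) = -5440 cm⁻¹.
Subtracting, OSPE = -8160 − (-5440) = -2720 cm⁻¹.

-2720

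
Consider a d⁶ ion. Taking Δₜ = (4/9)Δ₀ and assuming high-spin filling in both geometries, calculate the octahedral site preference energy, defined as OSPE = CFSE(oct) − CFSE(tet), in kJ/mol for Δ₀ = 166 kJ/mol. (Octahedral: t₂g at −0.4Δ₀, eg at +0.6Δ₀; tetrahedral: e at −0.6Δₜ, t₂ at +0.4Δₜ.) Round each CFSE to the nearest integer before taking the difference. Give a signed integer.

-22

Octahedral (high-spin): t₂g⁴ eg², CFSE = 4(−0.4) + 2(+0.6) = -0.4Δ₀ = -0.4 × 166 = -66 kJ/mol.
Tetrahedral e³ t₂³ gives -0.6Δₜ = -0.6 × (4/9) × 166 = -44 kJ/mol.
OSPE = CFSE(oct) − CFSE(tet) = -66 − (-44) = -22 kJ/mol.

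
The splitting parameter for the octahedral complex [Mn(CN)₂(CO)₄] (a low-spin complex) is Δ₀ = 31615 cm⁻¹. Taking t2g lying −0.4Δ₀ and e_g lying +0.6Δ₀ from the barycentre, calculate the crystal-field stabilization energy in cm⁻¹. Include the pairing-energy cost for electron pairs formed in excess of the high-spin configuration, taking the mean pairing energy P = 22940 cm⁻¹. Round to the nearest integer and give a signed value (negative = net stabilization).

-17350

Ligand charges: 2×(-1) from CN⁻ and 4×(+0) from CO sum to -2; with overall charge +0, Mn is +2.
Mn is in group 7, so Mn²⁺ is d⁵ (7 − 2 = 5).
The d⁵ electrons fill as t2g^5 e_g^0.
The orbital stabilization is -2.0Δ₀ = -2.0 × 31615 = -63230 cm⁻¹.
High-spin d⁵ would be t2g^3 e_g^2 with 0 pairs; low-spin has 2, so 2 excess pairs cost +2P = +45880 cm⁻¹.
Combining: -63230 + 45880 = -17350 cm⁻¹.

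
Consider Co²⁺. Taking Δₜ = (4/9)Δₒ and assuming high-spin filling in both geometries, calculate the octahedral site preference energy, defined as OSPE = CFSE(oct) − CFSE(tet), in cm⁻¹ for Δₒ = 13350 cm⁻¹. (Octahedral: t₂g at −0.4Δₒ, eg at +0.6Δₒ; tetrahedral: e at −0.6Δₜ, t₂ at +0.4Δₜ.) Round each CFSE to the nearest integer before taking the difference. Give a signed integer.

-3560

Group 9 minus oxidation state +2 gives a d⁷ configuration for Co²⁺.
Octahedral high-spin t2g^5 e_g^2: CFSE = -0.8 × 13350 = -10680 cm⁻¹.
Tetrahedral: e^4 t2^3, CFSE = 4(−0.6) + 3(+0.4) = -1.2Δₜ = -1.2 × (4/9) × 13350 = -7120 cm⁻¹.
OSPE = CFSE(oct) − CFSE(tet) = -10680 − (-7120) = -3560 cm⁻¹.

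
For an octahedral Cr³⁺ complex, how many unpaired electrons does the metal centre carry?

Cr sits in group 6; removing 3 electrons leaves Cr³⁺ with 6 − 3 = 3 d electrons.
Configuration: t2g^3 e_g^0, giving 3 unpaired electrons.

3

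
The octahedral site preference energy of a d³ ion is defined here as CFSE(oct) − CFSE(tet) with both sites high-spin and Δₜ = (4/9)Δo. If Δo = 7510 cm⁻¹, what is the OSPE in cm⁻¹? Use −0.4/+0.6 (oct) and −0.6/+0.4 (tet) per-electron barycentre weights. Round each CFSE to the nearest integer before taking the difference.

Octahedral (high-spin): t₂g³ eg⁰, CFSE = 3(−0.4) + 0(+0.6) = -1.2Δo = -1.2 × 7510 = -9012 cm⁻¹.
Tetrahedral: e² t₂¹, CFSE = 2(−0.6) + 1(+0.4) = -0.8Δₜ = -0.8 × (4/9) × 7510 = -2670 cm⁻¹.
OSPE = -9012 − (-2670) = -6342 cm⁻¹.

-6342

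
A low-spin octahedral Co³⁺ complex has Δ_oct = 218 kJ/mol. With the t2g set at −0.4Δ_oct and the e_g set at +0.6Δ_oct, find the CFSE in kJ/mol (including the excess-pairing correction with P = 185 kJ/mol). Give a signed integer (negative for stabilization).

Co³⁺: group 9, so d-count = 9 − 3 = 6.
Configuration: t2g^6 e_g^0.
Orbital CFSE = 6(-0.4) + 0(0.6) = -2.4Δ_oct = -2.4 × 218 = -523 kJ/mol.
Relative to high-spin t2g^4 e_g^2 (1 paired), the low-spin configuration has 2 additional pairs, contributing +2 × 185 = +370 kJ/mol.
Combining: -523 + 370 = -153 kJ/mol.

-153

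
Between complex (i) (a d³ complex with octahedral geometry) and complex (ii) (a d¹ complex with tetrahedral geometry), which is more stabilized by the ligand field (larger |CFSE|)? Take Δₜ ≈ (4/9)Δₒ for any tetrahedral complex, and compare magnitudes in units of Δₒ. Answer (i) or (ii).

(i): t₂g³ eg⁰, CFSE = -1.2Δₒ.
(ii): Tetrahedral splitting is small, so the complex is high-spin; e¹ t₂⁰, CFSE = -0.6Δₜ ≈ -0.27Δₒ.
So (i) has the larger |CFSE|.

(i)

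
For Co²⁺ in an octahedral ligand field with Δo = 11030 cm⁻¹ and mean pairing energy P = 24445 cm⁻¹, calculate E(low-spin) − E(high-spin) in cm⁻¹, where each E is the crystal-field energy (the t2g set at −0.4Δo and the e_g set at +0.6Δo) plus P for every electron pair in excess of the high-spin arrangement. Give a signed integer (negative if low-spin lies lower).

13415

Co is in group 9, so Co²⁺ is d⁷ (9 − 2 = 7).
In the high-spin limit (t2g^5 e_g^2) the orbital term is -0.8Δo = -8824 cm⁻¹, with no excess pairing.
Low-spin: t2g^6 e_g^1, orbital CFSE = -1.8Δo = -19854 cm⁻¹; plus 1 excess pair × P = +24445 cm⁻¹; total 4591 cm⁻¹.
The difference is 4591 − (-8824) = 13415 cm⁻¹, so high-spin lies lower.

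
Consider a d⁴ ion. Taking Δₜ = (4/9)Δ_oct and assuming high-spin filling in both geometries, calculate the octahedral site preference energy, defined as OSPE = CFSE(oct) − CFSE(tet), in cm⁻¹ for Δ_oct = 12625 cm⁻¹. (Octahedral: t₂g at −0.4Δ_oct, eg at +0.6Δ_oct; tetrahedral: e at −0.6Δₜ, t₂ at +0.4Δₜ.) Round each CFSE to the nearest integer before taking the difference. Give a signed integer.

In an octahedral site d⁴ (HS) is t2g^3 e_g^1, giving CFSE(oct) = -0.6Δ_oct = -7575 cm⁻¹.
In a tetrahedral site the filling is e^2 t2^2: CFSE(tet) = -0.4Δₜ = -0.4 × (4/9)(12625) = -2244 cm⁻¹.
OSPE = CFSE(oct) − CFSE(tet) = -7575 − (-2244) = -5331 cm⁻¹.

-5331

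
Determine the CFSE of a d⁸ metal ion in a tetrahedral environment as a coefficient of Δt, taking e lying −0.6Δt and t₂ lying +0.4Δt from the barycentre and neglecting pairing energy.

-0.8 Δt

Tetrahedral splitting is small, so the complex is high-spin.
Configuration: e⁴ t₂⁴.
CFSE = 4(-0.6Δt) + 4(0.4Δt) = -2.4Δt + 1.6Δt = -0.8Δt.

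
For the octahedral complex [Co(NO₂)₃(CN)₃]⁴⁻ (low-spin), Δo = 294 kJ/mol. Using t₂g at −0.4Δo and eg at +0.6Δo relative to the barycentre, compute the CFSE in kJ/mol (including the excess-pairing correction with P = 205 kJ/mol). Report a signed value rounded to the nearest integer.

-324

Ligand charges: 3×(-1) from NO₂⁻ and 3×(-1) from CN⁻ sum to -6; with overall charge -4, Co is +2.
Co sits in group 9; removing 2 electrons leaves Co²⁺ with 9 − 2 = 7 d electrons.
The d⁷ electrons fill as t₂g⁶ eg¹.
CFSE(orbital) = 6×(-0.4Δo) + 1×(0.6Δo) = -1.8Δo; with Δo = 294 kJ/mol that is -529 kJ/mol.
Relative to high-spin t₂g⁵ eg² (2 paired), the low-spin configuration has 1 additional pair, contributing +1 × 205 = +205 kJ/mol.
Overall CFSE = -529 + 205 = -324 kJ/mol.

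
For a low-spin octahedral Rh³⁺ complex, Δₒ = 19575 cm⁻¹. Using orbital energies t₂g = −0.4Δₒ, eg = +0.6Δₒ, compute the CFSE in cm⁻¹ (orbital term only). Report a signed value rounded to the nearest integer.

Group 9 minus oxidation state +3 gives a d⁶ configuration for Rh³⁺.
Electron filling gives t₂g⁶ eg⁰.
CFSE(orbital) = 6×(-0.4Δₒ) + 0×(0.6Δₒ) = -2.4Δₒ; with Δₒ = 19575 cm⁻¹ that is -46980 cm⁻¹.

-46980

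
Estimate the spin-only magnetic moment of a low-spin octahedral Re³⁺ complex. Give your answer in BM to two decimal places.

2.83 BM

Re³⁺: group 7, so d-count = 7 − 3 = 4.
Configuration: t2g^4 e_g^0 → 2 unpaired electrons.
μ(spin-only) = √[2(2+2)] = √8 ≈ 2.83 BM.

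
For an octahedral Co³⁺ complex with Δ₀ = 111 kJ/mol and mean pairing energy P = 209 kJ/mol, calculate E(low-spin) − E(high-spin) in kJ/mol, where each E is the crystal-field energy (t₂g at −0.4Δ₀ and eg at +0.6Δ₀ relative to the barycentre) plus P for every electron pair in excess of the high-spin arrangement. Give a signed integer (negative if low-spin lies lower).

Co sits in group 9; removing 3 electrons leaves Co³⁺ with 9 − 3 = 6 d electrons.
In the high-spin limit (t₂g⁴ eg²) the orbital term is -0.4Δ₀ = -44 kJ/mol, with no excess pairing.
Low-spin: t₂g⁶ eg⁰, orbital CFSE = -2.4Δ₀ = -266 kJ/mol; plus 2 excess pairs × P = +418 kJ/mol; total 152 kJ/mol.
E(LS) − E(HS) = 152 − (-44) = 196 kJ/mol.

196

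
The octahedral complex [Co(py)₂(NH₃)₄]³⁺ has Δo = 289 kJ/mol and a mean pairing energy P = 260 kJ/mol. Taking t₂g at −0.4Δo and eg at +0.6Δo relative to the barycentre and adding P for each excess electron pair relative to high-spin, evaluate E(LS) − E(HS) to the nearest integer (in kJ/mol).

Ligand charges: 2×(+0) from py and 4×(+0) from NH₃ sum to +0; with overall charge +3, Co is +3.
Group 9 minus oxidation state +3 gives a d⁶ configuration for Co³⁺.
High-spin: t₂g⁴ eg², CFSE = -0.4Δo = -116 kJ/mol.
Low-spin: t₂g⁶ eg⁰, orbital CFSE = -2.4Δo = -694 kJ/mol; plus 2 excess pairs × P = +520 kJ/mol; total -174 kJ/mol.
The difference is -174 − (-116) = -58 kJ/mol, so low-spin lies lower.

-58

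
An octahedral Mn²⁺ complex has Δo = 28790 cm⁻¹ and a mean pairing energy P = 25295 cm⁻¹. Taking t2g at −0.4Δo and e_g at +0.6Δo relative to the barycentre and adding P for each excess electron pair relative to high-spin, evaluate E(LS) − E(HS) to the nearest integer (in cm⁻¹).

Mn²⁺: group 7, so d-count = 7 − 2 = 5.
High-spin: t2g^3 e_g^2, CFSE = 0.0Δo = 0 cm⁻¹.
Low-spin: t2g^5 e_g^0, orbital CFSE = -2.0Δo = -57580 cm⁻¹; plus 2 excess pairs × P = +50590 cm⁻¹; total -6990 cm⁻¹.
E(LS) − E(HS) = -6990 − (0) = -6990 cm⁻¹.

-6990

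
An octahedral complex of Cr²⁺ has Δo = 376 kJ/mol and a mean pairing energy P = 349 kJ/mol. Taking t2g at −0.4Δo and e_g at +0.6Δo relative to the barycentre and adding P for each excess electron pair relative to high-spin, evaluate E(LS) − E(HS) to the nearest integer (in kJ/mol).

-27

Cr²⁺: group 6, so d-count = 6 − 2 = 4.
High-spin: t2g^3 e_g^1, CFSE = -0.6Δo = -226 kJ/mol.
Low-spin t2g^4 e_g^0 gives -1.6Δo = -602 kJ/mol, but forming 1 extra pair costs 1P = 349 kJ/mol, so E(LS) = -602 + 349 = -253 kJ/mol.
E(LS) − E(HS) = -253 − (-226) = -27 kJ/mol.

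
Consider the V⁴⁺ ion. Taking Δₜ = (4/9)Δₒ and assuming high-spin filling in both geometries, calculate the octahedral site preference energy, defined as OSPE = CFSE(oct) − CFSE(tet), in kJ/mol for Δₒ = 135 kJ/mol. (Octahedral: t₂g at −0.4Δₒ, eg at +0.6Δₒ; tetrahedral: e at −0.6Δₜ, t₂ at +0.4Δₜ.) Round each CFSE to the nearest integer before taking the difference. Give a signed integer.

V⁴⁺: group 5, so d-count = 5 − 4 = 1.
Octahedral high-spin t₂g¹ eg⁰: CFSE = -0.4 × 135 = -54 kJ/mol.
Tetrahedral e¹ t₂⁰ gives -0.6Δₜ = -0.6 × (4/9) × 135 = -36 kJ/mol.
Subtracting, OSPE = -54 − (-36) = -18 kJ/mol.

-18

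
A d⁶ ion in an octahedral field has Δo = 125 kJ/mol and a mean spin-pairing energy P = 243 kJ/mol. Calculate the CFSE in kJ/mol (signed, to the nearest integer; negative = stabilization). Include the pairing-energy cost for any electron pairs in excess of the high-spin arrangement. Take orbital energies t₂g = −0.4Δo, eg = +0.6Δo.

With Δo < P the complex is high-spin.
Configuration: t₂g⁴ eg².
Orbital CFSE = -0.4Δo = -0.4 × 125 = -50 kJ/mol.
High-spin has no excess pairs, so no pairing correction applies.

-50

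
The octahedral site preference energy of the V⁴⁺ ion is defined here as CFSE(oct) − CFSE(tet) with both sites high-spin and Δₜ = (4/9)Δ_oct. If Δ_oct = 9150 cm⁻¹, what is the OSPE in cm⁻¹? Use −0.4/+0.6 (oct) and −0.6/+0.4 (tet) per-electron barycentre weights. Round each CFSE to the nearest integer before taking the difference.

Group 5 minus oxidation state +4 gives a d¹ configuration for V⁴⁺.
Octahedral high-spin t₂g¹ eg⁰: CFSE = -0.4 × 9150 = -3660 cm⁻¹.
Tetrahedral: e¹ t₂⁰, CFSE = 1(−0.6) + 0(+0.4) = -0.6Δₜ = -0.6 × (4/9) × 9150 = -2440 cm⁻¹.
Subtracting, OSPE = -3660 − (-2440) = -1220 cm⁻¹.

-1220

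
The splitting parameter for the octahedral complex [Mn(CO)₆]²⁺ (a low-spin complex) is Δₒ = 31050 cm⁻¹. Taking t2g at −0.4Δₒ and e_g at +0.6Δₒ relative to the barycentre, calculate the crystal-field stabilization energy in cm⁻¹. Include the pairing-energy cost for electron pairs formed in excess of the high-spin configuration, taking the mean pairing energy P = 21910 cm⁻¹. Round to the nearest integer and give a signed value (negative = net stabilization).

-18280

CO is neutral, so the +2 overall charge sits on Mn: oxidation state +2.
Mn²⁺: group 7, so d-count = 7 − 2 = 5.
Electron filling gives t2g^5 e_g^0.
CFSE(orbital) = 5×(-0.4Δₒ) + 0×(0.6Δₒ) = -2.0Δₒ; with Δₒ = 31050 cm⁻¹ that is -62100 cm⁻¹.
Relative to high-spin t2g^3 e_g^2 (0 paired), the low-spin configuration has 2 additional pairs, contributing +2 × 21910 = +43820 cm⁻¹.
Combining: -62100 + 43820 = -18280 cm⁻¹.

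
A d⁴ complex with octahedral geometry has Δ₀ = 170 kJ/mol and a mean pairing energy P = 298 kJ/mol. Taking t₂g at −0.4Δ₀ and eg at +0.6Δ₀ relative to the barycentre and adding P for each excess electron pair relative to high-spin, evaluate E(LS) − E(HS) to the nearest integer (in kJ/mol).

128

High-spin: t₂g³ eg¹, CFSE = -0.6Δ₀ = -102 kJ/mol.
Low-spin: t₂g⁴ eg⁰, orbital CFSE = -1.6Δ₀ = -272 kJ/mol; plus 1 excess pair × P = +298 kJ/mol; total 26 kJ/mol.
Thus E(LS) − E(HS) = 128 kJ/mol.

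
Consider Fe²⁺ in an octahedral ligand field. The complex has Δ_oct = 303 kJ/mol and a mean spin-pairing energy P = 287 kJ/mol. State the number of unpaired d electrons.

0

Group 8 minus oxidation state +2 gives a d⁶ configuration for Fe²⁺.
Since Δ_oct = 303 kJ/mol > P = 287 kJ/mol, the complex adopts the low-spin configuration.
Filling d⁶ accordingly: t2g^6 e_g^0.
Unpaired electrons: 0.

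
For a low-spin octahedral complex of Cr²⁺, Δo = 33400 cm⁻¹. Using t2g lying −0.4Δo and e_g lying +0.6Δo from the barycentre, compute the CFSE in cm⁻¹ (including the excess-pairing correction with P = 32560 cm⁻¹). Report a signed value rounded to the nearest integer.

-20880

Cr sits in group 6; removing 2 electrons leaves Cr²⁺ with 6 − 2 = 4 d electrons.
The d⁴ electrons fill as t2g^4 e_g^0.
Orbital CFSE = 4(-0.4) + 0(0.6) = -1.6Δo = -1.6 × 33400 = -53440 cm⁻¹.
Relative to high-spin t2g^3 e_g^1 (0 paired), the low-spin configuration has 1 additional pair, contributing +1 × 32560 = +32560 cm⁻¹.
Combining: -53440 + 32560 = -20880 cm⁻¹.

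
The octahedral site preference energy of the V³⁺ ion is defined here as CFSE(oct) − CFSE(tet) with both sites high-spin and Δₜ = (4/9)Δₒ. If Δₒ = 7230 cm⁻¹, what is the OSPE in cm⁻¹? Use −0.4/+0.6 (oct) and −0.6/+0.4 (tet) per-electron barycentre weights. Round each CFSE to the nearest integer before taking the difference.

V is in group 5, so V³⁺ is d² (5 − 3 = 2).
Octahedral high-spin t₂g² eg⁰: CFSE = -0.8 × 7230 = -5784 cm⁻¹.
Tetrahedral: e² t₂⁰, CFSE = 2(−0.6) + 0(+0.4) = -1.2Δₜ = -1.2 × (4/9) × 7230 = -3856 cm⁻¹.
Subtracting, OSPE = -5784 − (-3856) = -1928 cm⁻¹.

-1928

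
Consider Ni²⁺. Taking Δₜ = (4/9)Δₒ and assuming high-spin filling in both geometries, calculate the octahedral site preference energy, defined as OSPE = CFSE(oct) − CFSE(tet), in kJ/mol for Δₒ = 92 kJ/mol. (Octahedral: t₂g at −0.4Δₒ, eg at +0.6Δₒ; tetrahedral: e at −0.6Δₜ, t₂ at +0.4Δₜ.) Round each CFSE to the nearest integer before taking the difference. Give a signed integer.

Ni sits in group 10; removing 2 electrons leaves Ni²⁺ with 10 − 2 = 8 d electrons.
Octahedral (high-spin): t2g^6 e_g^2, CFSE = 6(−0.4) + 2(+0.6) = -1.2Δₒ = -1.2 × 92 = -110 kJ/mol.
Tetrahedral e^4 t2^4 gives -0.8Δₜ = -0.8 × (4/9) × 92 = -33 kJ/mol.
OSPE = -110 − (-33) = -77 kJ/mol.

-77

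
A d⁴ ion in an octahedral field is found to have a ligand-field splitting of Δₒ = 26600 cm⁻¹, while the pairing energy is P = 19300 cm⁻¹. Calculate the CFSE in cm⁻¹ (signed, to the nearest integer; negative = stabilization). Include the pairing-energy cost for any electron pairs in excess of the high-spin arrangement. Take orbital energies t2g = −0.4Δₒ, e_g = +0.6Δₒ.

With Δₒ > P the complex is low-spin.
Configuration: t2g^4 e_g^0.
Orbital CFSE = -1.6Δₒ = -1.6 × 26600 = -42560 cm⁻¹.
Excess pairs vs high-spin: 1 − 0 = 1; pairing cost = +19300 cm⁻¹.
Net CFSE = -42560 + 19300 = -23260 cm⁻¹.

-23260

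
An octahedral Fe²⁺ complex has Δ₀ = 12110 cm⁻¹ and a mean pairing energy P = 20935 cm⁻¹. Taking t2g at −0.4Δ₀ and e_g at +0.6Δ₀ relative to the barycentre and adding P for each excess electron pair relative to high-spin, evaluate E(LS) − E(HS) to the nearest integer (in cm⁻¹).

Fe²⁺: group 8, so d-count = 8 − 2 = 6.
In the high-spin limit (t2g^4 e_g^2) the orbital term is -0.4Δ₀ = -4844 cm⁻¹, with no excess pairing.
Low-spin t2g^6 e_g^0 gives -2.4Δ₀ = -29064 cm⁻¹, but forming 2 extra pairs costs 2P = 41870 cm⁻¹, so E(LS) = -29064 + 41870 = 12806 cm⁻¹.
Thus E(LS) − E(HS) = 17650 cm⁻¹.

17650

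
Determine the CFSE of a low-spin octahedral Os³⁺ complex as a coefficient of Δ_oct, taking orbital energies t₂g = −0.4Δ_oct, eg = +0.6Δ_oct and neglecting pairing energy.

-2.0 Δ_oct

Os is in group 8, so Os³⁺ is d⁵ (8 − 3 = 5).
Configuration: t₂g⁵ eg⁰.
CFSE = 5(-0.4Δ_oct) + 0(0.6Δ_oct) = -2.0Δ_oct + 0.0Δ_oct = -2.0Δ_oct.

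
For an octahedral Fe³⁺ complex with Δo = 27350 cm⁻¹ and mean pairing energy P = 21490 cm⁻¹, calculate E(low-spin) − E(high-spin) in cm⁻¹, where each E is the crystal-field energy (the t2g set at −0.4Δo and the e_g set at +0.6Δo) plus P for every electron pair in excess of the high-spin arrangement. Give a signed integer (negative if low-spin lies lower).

Fe³⁺: group 8, so d-count = 8 − 3 = 5.
High-spin: t2g^3 e_g^2, CFSE = 0.0Δo = 0 cm⁻¹.
For low-spin the configuration is t2g^5 e_g^0: orbital energy -2.0 × 27350 = -54700 cm⁻¹, and 2 additional pairs relative to high-spin add 42980 cm⁻¹, giving -11720 cm⁻¹.
Thus E(LS) − E(HS) = -11720 cm⁻¹.

-11720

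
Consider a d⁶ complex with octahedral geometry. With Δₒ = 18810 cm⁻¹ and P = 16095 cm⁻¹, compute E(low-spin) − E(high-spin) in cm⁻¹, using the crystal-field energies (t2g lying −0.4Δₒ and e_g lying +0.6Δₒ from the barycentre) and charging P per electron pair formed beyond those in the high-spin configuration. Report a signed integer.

-5430

In the high-spin limit (t2g^4 e_g^2) the orbital term is -0.4Δₒ = -7524 cm⁻¹, with no excess pairing.
Low-spin: t2g^6 e_g^0, orbital CFSE = -2.4Δₒ = -45144 cm⁻¹; plus 2 excess pairs × P = +32190 cm⁻¹; total -12954 cm⁻¹.
The difference is -12954 − (-7524) = -5430 cm⁻¹, so low-spin lies lower.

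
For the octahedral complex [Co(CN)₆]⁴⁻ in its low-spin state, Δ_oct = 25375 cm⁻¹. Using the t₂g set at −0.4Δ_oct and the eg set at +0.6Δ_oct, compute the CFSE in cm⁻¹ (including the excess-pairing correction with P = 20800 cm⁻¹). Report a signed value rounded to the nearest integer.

Each CN⁻ contributes -1; 6 × (-1) = -6. With overall charge -4, Co is in the +2 oxidation state.
Group 9 minus oxidation state +2 gives a d⁷ configuration for Co²⁺.
The d⁷ electrons fill as t₂g⁶ eg¹.
The orbital stabilization is -1.8Δ_oct = -1.8 × 25375 = -45675 cm⁻¹.
Pairing penalty: 3 pairs vs 2 in the high-spin reference → 1 extra × P = 20800 cm⁻¹.
Overall CFSE = -45675 + 20800 = -24875 cm⁻¹.

-24875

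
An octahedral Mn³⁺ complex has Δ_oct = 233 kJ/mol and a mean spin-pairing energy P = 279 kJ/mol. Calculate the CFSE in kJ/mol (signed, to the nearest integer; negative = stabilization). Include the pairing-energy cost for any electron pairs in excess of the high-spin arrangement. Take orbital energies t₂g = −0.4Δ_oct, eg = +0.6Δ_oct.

Mn is in group 7, so Mn³⁺ is d⁴ (7 − 3 = 4).
Here Δ_oct < P (233 < 279), so the high-spin state is favoured.
Filling d⁴ accordingly: t₂g³ eg¹.
Orbital CFSE = -0.6Δ_oct = -0.6 × 233 = -140 kJ/mol.
High-spin has no excess pairs, so no pairing correction applies.

-140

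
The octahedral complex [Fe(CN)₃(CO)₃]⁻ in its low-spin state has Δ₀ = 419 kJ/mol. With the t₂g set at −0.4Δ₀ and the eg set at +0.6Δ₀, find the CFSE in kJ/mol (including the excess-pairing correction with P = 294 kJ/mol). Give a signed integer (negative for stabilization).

Ligand charges: 3×(-1) from CN⁻ and 3×(+0) from CO sum to -3; with overall charge -1, Fe is +2.
Group 8 minus oxidation state +2 gives a d⁶ configuration for Fe²⁺.
The d⁶ electrons fill as t₂g⁶ eg⁰.
The orbital stabilization is -2.4Δ₀ = -2.4 × 419 = -1006 kJ/mol.
Relative to high-spin t₂g⁴ eg² (1 paired), the low-spin configuration has 2 additional pairs, contributing +2 × 294 = +588 kJ/mol.
Overall CFSE = -1006 + 588 = -418 kJ/mol.

-418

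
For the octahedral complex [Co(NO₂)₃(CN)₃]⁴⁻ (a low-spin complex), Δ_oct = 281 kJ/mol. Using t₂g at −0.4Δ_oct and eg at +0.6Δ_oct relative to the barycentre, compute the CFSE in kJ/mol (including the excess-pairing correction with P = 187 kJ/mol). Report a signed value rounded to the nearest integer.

Ligand charges: 3×(-1) from NO₂⁻ and 3×(-1) from CN⁻ sum to -6; with overall charge -4, Co is +2.
Co is in group 9, so Co²⁺ is d⁷ (9 − 2 = 7).
Configuration: t₂g⁶ eg¹.
The orbital stabilization is -1.8Δ_oct = -1.8 × 281 = -506 kJ/mol.
High-spin d⁷ would be t₂g⁵ eg² with 2 pairs; low-spin has 3, so 1 excess pair costs +1P = +187 kJ/mol.
Overall CFSE = -506 + 187 = -319 kJ/mol.

-319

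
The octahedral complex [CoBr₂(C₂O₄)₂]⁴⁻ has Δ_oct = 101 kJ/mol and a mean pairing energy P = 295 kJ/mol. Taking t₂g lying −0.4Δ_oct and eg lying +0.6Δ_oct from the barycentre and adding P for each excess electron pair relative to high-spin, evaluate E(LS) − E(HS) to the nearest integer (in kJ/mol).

Ligand charges: 2×(-1) from Br⁻ and 2×(-2) from C₂O₄²⁻ sum to -6; with overall charge -4, Co is +2.
Co sits in group 9; removing 2 electrons leaves Co²⁺ with 9 − 2 = 7 d electrons.
In the high-spin limit (t₂g⁵ eg²) the orbital term is -0.8Δ_oct = -81 kJ/mol, with no excess pairing.
Low-spin t₂g⁶ eg¹ gives -1.8Δ_oct = -182 kJ/mol, but forming 1 extra pair costs 1P = 295 kJ/mol, so E(LS) = -182 + 295 = 113 kJ/mol.
Thus E(LS) − E(HS) = 194 kJ/mol.

194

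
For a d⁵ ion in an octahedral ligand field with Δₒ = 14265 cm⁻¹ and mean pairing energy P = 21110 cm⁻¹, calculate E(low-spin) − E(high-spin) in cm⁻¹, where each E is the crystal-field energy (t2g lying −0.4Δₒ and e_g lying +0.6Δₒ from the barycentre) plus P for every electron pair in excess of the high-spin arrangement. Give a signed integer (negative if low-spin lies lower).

13690

In the high-spin limit (t2g^3 e_g^2) the orbital term is 0.0Δₒ = 0 cm⁻¹, with no excess pairing.
Low-spin: t2g^5 e_g^0, orbital CFSE = -2.0Δₒ = -28530 cm⁻¹; plus 2 excess pairs × P = +42220 cm⁻¹; total 13690 cm⁻¹.
E(LS) − E(HS) = 13690 − (0) = 13690 cm⁻¹.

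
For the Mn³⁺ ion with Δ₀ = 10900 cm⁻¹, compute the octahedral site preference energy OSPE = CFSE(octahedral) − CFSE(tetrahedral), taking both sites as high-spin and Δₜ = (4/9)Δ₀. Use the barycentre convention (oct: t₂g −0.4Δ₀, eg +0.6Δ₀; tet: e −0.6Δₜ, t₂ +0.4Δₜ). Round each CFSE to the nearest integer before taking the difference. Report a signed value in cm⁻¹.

Group 7 minus oxidation state +3 gives a d⁴ configuration for Mn³⁺.
Octahedral high-spin t2g^3 e_g^1: CFSE = -0.6 × 10900 = -6540 cm⁻¹.
Tetrahedral: e^2 t2^2, CFSE = 2(−0.6) + 2(+0.4) = -0.4Δₜ = -0.4 × (4/9) × 10900 = -1938 cm⁻¹.
OSPE = CFSE(oct) − CFSE(tet) = -6540 − (-1938) = -4602 cm⁻¹.

-4602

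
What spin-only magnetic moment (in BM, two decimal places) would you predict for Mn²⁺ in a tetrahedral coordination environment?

Mn²⁺: group 7, so d-count = 7 − 2 = 5.
With tetrahedral geometry the complex is necessarily high-spin.
Configuration: e² t₂³ → 5 unpaired electrons.
μ(spin-only) = √[5(5+2)] = √35 ≈ 5.92 BM.

5.92 BM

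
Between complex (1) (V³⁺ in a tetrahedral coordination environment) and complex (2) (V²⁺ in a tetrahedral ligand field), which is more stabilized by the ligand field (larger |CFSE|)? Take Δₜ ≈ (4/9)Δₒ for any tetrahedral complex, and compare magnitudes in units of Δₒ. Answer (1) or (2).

(1)

(1): Group 5 minus oxidation state +3 gives a d² configuration for V³⁺; Tetrahedral fields are weak (Δₜ ≈ 4/9 Δₒ), so electrons fill high-spin; e² t₂⁰, CFSE = -1.2Δₜ ≈ -0.53Δₒ.
(2): V is in group 5, so V²⁺ is d³ (5 − 2 = 3); With tetrahedral geometry the complex is necessarily high-spin; e^2 t2^1, CFSE = -0.8Δₜ ≈ -0.36Δₒ.
So (1) has the larger |CFSE|.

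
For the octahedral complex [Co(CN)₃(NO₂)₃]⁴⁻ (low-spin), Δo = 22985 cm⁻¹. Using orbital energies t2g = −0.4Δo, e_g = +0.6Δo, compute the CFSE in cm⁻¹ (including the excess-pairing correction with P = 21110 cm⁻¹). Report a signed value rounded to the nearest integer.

-20263

Ligand charges: 3×(-1) from CN⁻ and 3×(-1) from NO₂⁻ sum to -6; with overall charge -4, Co is +2.
Group 9 minus oxidation state +2 gives a d⁷ configuration for Co²⁺.
Electron filling gives t2g^6 e_g^1.
CFSE(orbital) = 6×(-0.4Δo) + 1×(0.6Δo) = -1.8Δo; with Δo = 22985 cm⁻¹ that is -41373 cm⁻¹.
High-spin d⁷ would be t2g^5 e_g^2 with 2 pairs; low-spin has 3, so 1 excess pair costs +1P = +21110 cm⁻¹.
Overall CFSE = -41373 + 21110 = -20263 cm⁻¹.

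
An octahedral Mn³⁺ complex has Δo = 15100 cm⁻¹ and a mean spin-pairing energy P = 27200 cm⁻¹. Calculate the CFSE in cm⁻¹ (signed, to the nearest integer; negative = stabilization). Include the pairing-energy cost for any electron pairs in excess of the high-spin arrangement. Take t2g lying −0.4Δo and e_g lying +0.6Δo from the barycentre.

Mn is in group 7, so Mn³⁺ is d⁴ (7 − 3 = 4).
Here Δo < P (15100 < 27200), so the high-spin state is favoured.
Filling d⁴ accordingly: t2g^3 e_g^1.
Orbital CFSE = -0.6Δo = -0.6 × 15100 = -9060 cm⁻¹.
High-spin has no excess pairs, so no pairing correction applies.

-9060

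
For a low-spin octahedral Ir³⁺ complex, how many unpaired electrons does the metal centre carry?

0

Ir sits in group 9; removing 3 electrons leaves Ir³⁺ with 9 − 3 = 6 d electrons.
Configuration: t2g^6 e_g^0, giving 0 unpaired electrons.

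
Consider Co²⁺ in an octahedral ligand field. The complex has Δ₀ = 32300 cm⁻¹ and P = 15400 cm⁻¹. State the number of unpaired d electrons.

1

Group 9 minus oxidation state +2 gives a d⁷ configuration for Co²⁺.
With Δ₀ > P the complex is low-spin.
Filling d⁷ accordingly: t2g^6 e_g^1.
Unpaired electrons: 1.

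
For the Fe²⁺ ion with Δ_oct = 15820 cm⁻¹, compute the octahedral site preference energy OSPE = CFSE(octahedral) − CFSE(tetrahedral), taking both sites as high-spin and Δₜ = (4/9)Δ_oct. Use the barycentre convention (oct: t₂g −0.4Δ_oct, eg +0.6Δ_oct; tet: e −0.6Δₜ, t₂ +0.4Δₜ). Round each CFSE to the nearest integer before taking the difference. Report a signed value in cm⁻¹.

Fe sits in group 8; removing 2 electrons leaves Fe²⁺ with 8 − 2 = 6 d electrons.
In an octahedral site d⁶ (HS) is t₂g⁴ eg², giving CFSE(oct) = -0.4Δ_oct = -6328 cm⁻¹.
In a tetrahedral site the filling is e³ t₂³: CFSE(tet) = -0.6Δₜ = -0.6 × (4/9)(15820) = -4219 cm⁻¹.
OSPE = CFSE(oct) − CFSE(tet) = -6328 − (-4219) = -2109 cm⁻¹.

-2109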